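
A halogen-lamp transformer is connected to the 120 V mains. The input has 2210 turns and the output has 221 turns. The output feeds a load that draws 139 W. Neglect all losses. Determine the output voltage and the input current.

V_out = V_in × N_out/N_in = 120 × 221/2210 = 12.000 V.
I_out = P/V_out = 139/12.000 = 11.583 A.
I_in = I_out × N_out/N_in = 11.583 × 221/2210 = 1.16 A.

V_out ≈ 12.0 V, I_in ≈ 1.16 A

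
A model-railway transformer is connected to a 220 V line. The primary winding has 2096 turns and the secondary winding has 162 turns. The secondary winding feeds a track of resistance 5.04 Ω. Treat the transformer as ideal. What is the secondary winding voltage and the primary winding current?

V_s = V_p × N_s/N_p = 220 × 162/2096 = 17.004 V.
I_s = V_s/R = 17.004/5.04 = 3.3738 A.
I_p = I_s × N_s/N_p = 3.3738 × 162/2096 = 0.261 A.

V_s ≈ 17.0 V, I_p ≈ 0.261 A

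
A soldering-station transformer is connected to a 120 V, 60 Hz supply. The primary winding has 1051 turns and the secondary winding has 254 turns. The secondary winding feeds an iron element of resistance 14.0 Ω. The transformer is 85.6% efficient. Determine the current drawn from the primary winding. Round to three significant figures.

I_p ≈ 0.585 A

V_s = 120 × 254/1051 = 29.001 V.
I_s = V_s/R = 29.001/14.0 = 2.0715 A.
P_out = V_s I_s = 29.001 × 2.0715 = 60.075 W.
P_in = P_out/η = 60.075/0.856 = 70.182 W.
I_p = P_in/V_p = 70.182/120 = 0.585 A.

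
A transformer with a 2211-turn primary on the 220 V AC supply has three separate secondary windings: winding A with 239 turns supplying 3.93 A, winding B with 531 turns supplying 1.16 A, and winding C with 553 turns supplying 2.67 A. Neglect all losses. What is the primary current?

I_p ≈ 1.37 A

V_A = 220 × 239/2211 = 23.781 V; V_B = 220 × 531/2211 = 52.836 V; V_C = 220 × 553/2211 = 55.025 V.
P_out = V_A I_A + V_B I_B + V_C I_C = 23.781×3.93 + 52.836×1.16 + 55.025×2.67 = 93.460 + 61.290 + 146.92 = 301.67 W.
Ideal ⇒ P_in = P_out, so I_p = P_out/V_p = 301.67/220 = 1.37 A.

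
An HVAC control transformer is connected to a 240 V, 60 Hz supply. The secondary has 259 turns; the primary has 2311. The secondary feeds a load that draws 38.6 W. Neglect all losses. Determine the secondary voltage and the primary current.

V_s = V_p × N_s/N_p = 240 × 259/2311 = 26.897 V.
I_s = P/V_s = 38.6/26.897 = 1.4351 A.
I_p = I_s × N_s/N_p = 1.4351 × 259/2311 = 0.161 A.

V_s ≈ 26.9 V, I_p ≈ 0.161 A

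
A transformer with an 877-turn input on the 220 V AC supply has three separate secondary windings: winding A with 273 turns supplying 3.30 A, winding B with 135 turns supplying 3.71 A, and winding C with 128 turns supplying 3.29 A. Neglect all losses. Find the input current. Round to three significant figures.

I_in ≈ 2.08 A

V_A = 220 × 273/877 = 68.483 V; V_B = 220 × 135/877 = 33.865 V; V_C = 220 × 128/877 = 32.109 V.
P_out = V_A I_A + V_B I_B + V_C I_C = 68.483×3.30 + 33.865×3.71 + 32.109×3.29 = 226.00 + 125.64 + 105.64 = 457.28 W.
Ideal ⇒ P_in = P_out, so I_in = P_out/V_in = 457.28/220 = 2.08 A.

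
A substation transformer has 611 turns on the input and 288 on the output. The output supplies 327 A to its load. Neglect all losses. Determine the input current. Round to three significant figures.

I_in ≈ 154 A

For an ideal transformer I_in/I_out = N_out/N_in, so I_in = 327 × 288/611 = 154 A.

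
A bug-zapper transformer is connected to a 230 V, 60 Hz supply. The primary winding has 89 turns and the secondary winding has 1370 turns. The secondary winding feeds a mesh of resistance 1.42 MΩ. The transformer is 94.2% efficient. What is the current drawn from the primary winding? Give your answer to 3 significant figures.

I_p ≈ 0.0407 A

V_s = 230 × 1370/89 = 3540.4 V.
I_s = V_s/R = 3540.4/(1.42×10^6) = 0.0024933 A.
P_out = V_s I_s = 3540.4 × 0.0024933 = 8.8273 W.
P_in = P_out/η = 8.8273/0.942 = 9.3708 W.
I_p = P_in/V_p = 9.3708/230 = 0.0407 A.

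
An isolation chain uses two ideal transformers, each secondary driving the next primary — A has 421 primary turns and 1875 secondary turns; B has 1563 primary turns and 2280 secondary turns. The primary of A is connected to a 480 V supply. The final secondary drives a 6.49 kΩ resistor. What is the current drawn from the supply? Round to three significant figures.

I_supply ≈ 3.12 A

After A: V = 480.00 × 1875/421 = 2137.8 V.
After B: V = 2137.8 × 2280/1563 = 3118.4 V.
I_load = 3118.4/6490 = 0.48050 A, so P_out = 3118.4 × 0.48050 = 1498.4 W.
All ideal ⇒ P_in = P_out, so I_supply = 1498.4/480 = 3.12 A.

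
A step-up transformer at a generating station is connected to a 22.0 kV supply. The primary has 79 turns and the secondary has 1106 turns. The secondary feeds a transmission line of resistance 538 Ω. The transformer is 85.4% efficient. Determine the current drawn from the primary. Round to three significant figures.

I_p ≈ 9390 A

V_s = 22000 × 1106/79 = 308000 V.
I_s = V_s/R = 308000/538 = 572.49 A.
P_out = V_s I_s = 308000 × 572.49 = 1.7633×10^8 W.
P_in = P_out/η = 1.7633×10^8/0.854 = 2.0647×10^8 W.
I_p = P_in/V_p = 2.0647×10^8/22000 = 9390 A.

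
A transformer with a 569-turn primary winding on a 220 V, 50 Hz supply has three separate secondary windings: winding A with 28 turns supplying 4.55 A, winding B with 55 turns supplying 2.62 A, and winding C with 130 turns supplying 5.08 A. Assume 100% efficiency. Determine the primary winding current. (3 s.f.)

V_A = 220 × 28/569 = 10.826 V; V_B = 220 × 55/569 = 21.265 V; V_C = 220 × 130/569 = 50.264 V.
P_out = V_A I_A + V_B I_B + V_C I_C = 10.826×4.55 + 21.265×2.62 + 50.264×5.08 = 49.258 + 55.715 + 255.34 = 360.31 W.
Ideal ⇒ P_in = P_out, so I_p = P_out/V_p = 360.31/220 = 1.64 A.

I_p ≈ 1.64 A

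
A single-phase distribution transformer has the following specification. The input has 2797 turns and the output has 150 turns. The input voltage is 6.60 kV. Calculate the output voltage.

V_out/V_in = N_out/N_in, so V_out = 6600 × 150/2797 = 354 V.

V_out ≈ 354 V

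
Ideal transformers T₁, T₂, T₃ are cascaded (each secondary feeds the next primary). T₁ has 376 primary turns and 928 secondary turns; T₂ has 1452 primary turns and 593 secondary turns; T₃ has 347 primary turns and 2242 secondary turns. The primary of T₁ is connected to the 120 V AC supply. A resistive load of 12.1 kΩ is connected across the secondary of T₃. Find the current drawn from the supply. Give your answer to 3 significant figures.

Secondary of T₁: V = 120.00 × 928/376 = 296.17 V.
Secondary of T₂: V = 296.17 × 593/1452 = 120.96 V.
Secondary of T₃: V = 120.96 × 2242/347 = 781.51 V.
I_load = 781.51/12100 = 0.064588 A, so P_out = 781.51 × 0.064588 = 50.476 W.
All ideal ⇒ P_in = P_out, so I_supply = 50.476/120 = 0.421 A.

I_supply ≈ 0.421 A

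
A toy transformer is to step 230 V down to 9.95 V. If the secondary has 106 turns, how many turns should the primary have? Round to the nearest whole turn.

N_p/N_s = V_p/V_s, so N_p = 106 × 230/9.95 = 2450.3 ≈ 2450 turns.

N_p = 2450 turns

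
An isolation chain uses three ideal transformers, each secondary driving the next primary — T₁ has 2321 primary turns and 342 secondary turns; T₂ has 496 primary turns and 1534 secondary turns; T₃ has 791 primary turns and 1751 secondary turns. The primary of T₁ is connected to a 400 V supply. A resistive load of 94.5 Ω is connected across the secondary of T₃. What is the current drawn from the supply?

After T₁: V = 400.00 × 342/2321 = 58.940 V.
After T₂: V = 58.940 × 1534/496 = 182.29 V.
After T₃: V = 182.29 × 1751/791 = 403.52 V.
I_load = 403.52/94.5 = 4.2700 A, so P_out = 403.52 × 4.2700 = 1723.0 W.
All ideal ⇒ P_in = P_out, so I_supply = 1723.0/400 = 4.31 A.

I_supply ≈ 4.31 A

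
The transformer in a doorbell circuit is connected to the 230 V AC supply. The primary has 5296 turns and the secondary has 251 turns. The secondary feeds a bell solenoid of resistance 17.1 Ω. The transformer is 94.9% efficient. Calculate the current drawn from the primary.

V_s = 230 × 251/5296 = 10.901 V.
I_s = V_s/R = 10.901/17.1 = 0.63747 A.
P_out = V_s I_s = 10.901 × 0.63747 = 6.9488 W.
P_in = P_out/η = 6.9488/0.949 = 7.3223 W.
I_p = P_in/V_p = 7.3223/230 = 0.0318 A.

I_p ≈ 0.0318 A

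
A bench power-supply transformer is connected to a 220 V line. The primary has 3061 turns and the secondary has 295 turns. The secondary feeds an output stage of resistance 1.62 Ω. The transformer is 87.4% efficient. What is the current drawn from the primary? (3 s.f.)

V_s = 220 × 295/3061 = 21.202 V.
I_s = V_s/R = 21.202/1.62 = 13.088 A.
P_out = V_s I_s = 21.202 × 13.088 = 277.49 W.
P_in = P_out/η = 277.49/0.874 = 317.49 W.
I_p = P_in/V_p = 317.49/220 = 1.44 A.

I_p ≈ 1.44 A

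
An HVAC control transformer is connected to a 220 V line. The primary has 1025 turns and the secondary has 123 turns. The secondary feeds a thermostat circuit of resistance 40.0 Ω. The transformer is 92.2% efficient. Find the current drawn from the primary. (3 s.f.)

I_p ≈ 0.0859 A

V_s = 220 × 123/1025 = 26.400 V.
I_s = V_s/R = 26.400/40.0 = 0.66000 A.
P_out = V_s I_s = 26.400 × 0.66000 = 17.424 W.
P_in = P_out/η = 17.424/0.922 = 18.898 W.
I_p = P_in/V_p = 18.898/220 = 0.0859 A.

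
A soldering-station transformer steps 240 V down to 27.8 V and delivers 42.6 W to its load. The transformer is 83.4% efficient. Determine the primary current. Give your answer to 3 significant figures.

P_in = P_out/η = 42.6/0.834 = 51.079 W.
I_p = P_in/V_p = 51.079/240 = 0.213 A.

I_p ≈ 0.213 A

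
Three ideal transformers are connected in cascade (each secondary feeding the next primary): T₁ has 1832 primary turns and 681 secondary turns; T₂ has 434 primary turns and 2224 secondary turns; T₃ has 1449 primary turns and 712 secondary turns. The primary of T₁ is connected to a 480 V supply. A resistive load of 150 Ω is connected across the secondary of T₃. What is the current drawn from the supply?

After T₁: V = 480.00 × 681/1832 = 178.43 V.
After T₂: V = 178.43 × 2224/434 = 914.34 V.
After T₃: V = 914.34 × 712/1449 = 449.28 V.
I_load = 449.28/150 = 2.9952 A, so P_out = 449.28 × 2.9952 = 1345.7 W.
All ideal ⇒ P_in = P_out, so I_supply = 1345.7/480 = 2.80 A.

I_supply ≈ 2.80 A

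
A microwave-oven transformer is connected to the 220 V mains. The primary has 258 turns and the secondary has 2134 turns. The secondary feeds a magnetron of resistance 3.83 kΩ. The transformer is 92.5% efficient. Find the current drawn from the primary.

I_p ≈ 4.25 A

V_s = 220 × 2134/258 = 1819.7 V.
I_s = V_s/R = 1819.7/3830 = 0.47511 A.
P_out = V_s I_s = 1819.7 × 0.47511 = 864.56 W.
P_in = P_out/η = 864.56/0.925 = 934.66 W.
I_p = P_in/V_p = 934.66/220 = 4.25 A.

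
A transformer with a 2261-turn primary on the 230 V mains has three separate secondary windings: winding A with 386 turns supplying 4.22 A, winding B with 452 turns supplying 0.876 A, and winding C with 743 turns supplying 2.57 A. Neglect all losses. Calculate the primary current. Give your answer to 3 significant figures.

V_A = 230 × 386/2261 = 39.266 V; V_B = 230 × 452/2261 = 45.980 V; V_C = 230 × 743/2261 = 75.582 V.
P_out = V_A I_A + V_B I_B + V_C I_C = 39.266×4.22 + 45.980×0.876 + 75.582×2.57 = 165.70 + 40.278 + 194.24 = 400.22 W.
Ideal ⇒ P_in = P_out, so I_p = P_out/V_p = 400.22/230 = 1.74 A.

I_p ≈ 1.74 A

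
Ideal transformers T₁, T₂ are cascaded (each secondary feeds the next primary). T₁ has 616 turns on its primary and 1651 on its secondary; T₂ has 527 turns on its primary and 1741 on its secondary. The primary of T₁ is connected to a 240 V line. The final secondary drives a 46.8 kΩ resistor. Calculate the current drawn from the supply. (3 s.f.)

After T₁: V = 240.00 × 1651/616 = 643.25 V.
After T₂: V = 643.25 × 1741/527 = 2125.0 V.
I_load = 2125.0/46800 = 0.045407 A, so P_out = 2125.0 × 0.045407 = 96.491 W.
All ideal ⇒ P_in = P_out, so I_supply = 96.491/240 = 0.402 A.

I_supply ≈ 0.402 A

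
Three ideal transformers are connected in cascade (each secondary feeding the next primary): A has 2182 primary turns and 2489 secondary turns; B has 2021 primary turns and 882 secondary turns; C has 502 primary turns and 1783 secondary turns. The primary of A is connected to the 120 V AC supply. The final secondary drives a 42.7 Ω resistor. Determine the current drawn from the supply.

I_supply ≈ 8.79 A

Secondary of A: V = 120.00 × 2489/2182 = 136.88 V.
Secondary of B: V = 136.88 × 882/2021 = 59.738 V.
Secondary of C: V = 59.738 × 1783/502 = 212.18 V.
I_load = 212.18/42.7 = 4.9691 A, so P_out = 212.18 × 4.9691 = 1054.3 W.
All ideal ⇒ P_in = P_out, so I_supply = 1054.3/120 = 8.79 A.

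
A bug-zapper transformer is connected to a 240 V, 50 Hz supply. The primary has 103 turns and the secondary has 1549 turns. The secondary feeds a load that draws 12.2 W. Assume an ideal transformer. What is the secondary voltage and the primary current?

V_s ≈ 3610 V, I_p ≈ 0.0508 A

V_s = V_p × N_s/N_p = 240 × 1549/103 = 3609.3 V.
I_s = P/V_s = 12.2/3609.3 = 0.0033801 A.
I_p = I_s × N_s/N_p = 0.0033801 × 1549/103 = 0.0508 A.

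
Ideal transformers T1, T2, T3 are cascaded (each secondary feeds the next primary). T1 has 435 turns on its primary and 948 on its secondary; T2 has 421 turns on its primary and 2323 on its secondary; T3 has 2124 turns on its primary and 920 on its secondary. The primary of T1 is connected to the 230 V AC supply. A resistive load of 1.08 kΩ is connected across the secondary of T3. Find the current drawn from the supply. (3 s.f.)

I_supply ≈ 5.78 A

Secondary of T1: V = 230.00 × 948/435 = 501.24 V.
Secondary of T2: V = 501.24 × 2323/421 = 2765.8 V.
Secondary of T3: V = 2765.8 × 920/2124 = 1198.0 V.
I_load = 1198.0/1080 = 1.1092 A, so P_out = 1198.0 × 1.1092 = 1328.8 W.
All ideal ⇒ P_in = P_out, so I_supply = 1328.8/230 = 5.78 A.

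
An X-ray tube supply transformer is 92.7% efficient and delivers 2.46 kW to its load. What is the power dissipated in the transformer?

P_in = P_out/η = 2460/0.927 = 2653.72 W.
P_loss = P_in − P_out = 2653.72 − 2460 = 194 W.

P_loss ≈ 194 W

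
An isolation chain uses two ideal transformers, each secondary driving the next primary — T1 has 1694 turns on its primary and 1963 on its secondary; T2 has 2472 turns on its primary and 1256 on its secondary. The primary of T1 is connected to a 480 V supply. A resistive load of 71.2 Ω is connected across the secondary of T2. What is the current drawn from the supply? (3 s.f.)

Secondary of T1: V = 480.00 × 1963/1694 = 556.22 V.
Secondary of T2: V = 556.22 × 1256/2472 = 282.61 V.
I_load = 282.61/71.2 = 3.9693 A, so P_out = 282.61 × 3.9693 = 1121.8 W.
All ideal ⇒ P_in = P_out, so I_supply = 1121.8/480 = 2.34 A.

I_supply ≈ 2.34 A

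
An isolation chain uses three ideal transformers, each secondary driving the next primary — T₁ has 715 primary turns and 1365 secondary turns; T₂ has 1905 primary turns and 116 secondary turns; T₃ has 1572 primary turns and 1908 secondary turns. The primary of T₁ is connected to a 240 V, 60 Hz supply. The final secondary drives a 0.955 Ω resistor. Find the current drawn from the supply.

Secondary of T₁: V = 240.00 × 1365/715 = 458.18 V.
Secondary of T₂: V = 458.18 × 116/1905 = 27.900 V.
Secondary of T₃: V = 27.900 × 1908/1572 = 33.863 V.
I_load = 33.863/0.955 = 35.459 A, so P_out = 33.863 × 35.459 = 1200.7 W.
All ideal ⇒ P_in = P_out, so I_supply = 1200.7/240 = 5.00 A.

I_supply ≈ 5.00 A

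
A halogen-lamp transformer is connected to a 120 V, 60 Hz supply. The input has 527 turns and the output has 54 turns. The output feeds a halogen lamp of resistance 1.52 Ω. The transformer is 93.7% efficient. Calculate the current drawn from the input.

I_in ≈ 0.885 A

V_out = 120 × 54/527 = 12.296 V.
I_out = V_out/R = 12.296/1.52 = 8.0895 A.
P_out = V_out I_out = 12.296 × 8.0895 = 99.468 W.
P_in = P_out/η = 99.468/0.937 = 106.16 W.
I_in = P_in/V_in = 106.16/120 = 0.885 A.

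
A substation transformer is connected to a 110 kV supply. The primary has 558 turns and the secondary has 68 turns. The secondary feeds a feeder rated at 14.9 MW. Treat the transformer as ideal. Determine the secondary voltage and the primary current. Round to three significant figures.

V_s ≈ 13400 V, I_p ≈ 135 A

V_s = V_p × N_s/N_p = 110000 × 68/558 = 13405 V.
I_s = P/V_s = 1.49×10^7/13405 = 1111.5 A.
I_p = I_s × N_s/N_p = 1111.5 × 68/558 = 135 A.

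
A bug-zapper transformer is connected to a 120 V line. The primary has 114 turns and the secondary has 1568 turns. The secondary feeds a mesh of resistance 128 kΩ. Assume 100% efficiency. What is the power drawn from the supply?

P ≈ 21.3 W

V_s = V_p × N_s/N_p = 120 × 1568/114 = 1650.5 V.
I_s = V_s/R = 1650.5/128000 = 0.012895 A.
I_p = I_s × N_s/N_p = 0.012895 × 1568/114 = 0.17736 A.
P = V_p I_p = 120 × 0.17736 = 21.3 W.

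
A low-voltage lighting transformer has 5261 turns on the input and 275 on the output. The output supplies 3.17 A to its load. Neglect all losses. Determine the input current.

For an ideal transformer I_in/I_out = N_out/N_in, so I_in = 3.17 × 275/5261 = 0.166 A.

I_in ≈ 0.166 A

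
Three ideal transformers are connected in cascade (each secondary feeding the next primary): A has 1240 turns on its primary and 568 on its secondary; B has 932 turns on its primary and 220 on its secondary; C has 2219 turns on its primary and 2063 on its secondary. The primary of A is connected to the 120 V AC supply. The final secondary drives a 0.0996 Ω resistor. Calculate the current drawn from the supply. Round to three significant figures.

I_supply ≈ 12.2 A

After A: V = 120.00 × 568/1240 = 54.968 V.
After B: V = 54.968 × 220/932 = 12.975 V.
After C: V = 12.975 × 2063/2219 = 12.063 V.
I_load = 12.063/0.0996 = 121.11 A, so P_out = 12.063 × 121.11 = 1461.0 W.
All ideal ⇒ P_in = P_out, so I_supply = 1461.0/120 = 12.2 A.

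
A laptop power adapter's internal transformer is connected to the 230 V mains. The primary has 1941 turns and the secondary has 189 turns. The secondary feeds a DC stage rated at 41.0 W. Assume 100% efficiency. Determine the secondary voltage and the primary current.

V_s = V_p × N_s/N_p = 230 × 189/1941 = 22.396 V.
I_s = P/V_s = 41.0/22.396 = 1.8307 A.
I_p = I_s × N_s/N_p = 1.8307 × 189/1941 = 0.178 A.

V_s ≈ 22.4 V, I_p ≈ 0.178 A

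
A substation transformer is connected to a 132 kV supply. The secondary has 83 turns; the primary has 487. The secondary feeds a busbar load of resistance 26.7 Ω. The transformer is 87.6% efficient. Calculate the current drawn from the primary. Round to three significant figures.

I_p ≈ 164 A

V_s = 132000 × 83/487 = 22497 V.
I_s = V_s/R = 22497/26.7 = 842.58 A.
P_out = V_s I_s = 22497 × 842.58 = 1.8955×10^7 W.
P_in = P_out/η = 1.8955×10^7/0.876 = 2.1639×10^7 W.
I_p = P_in/V_p = 2.1639×10^7/132000 = 164 A.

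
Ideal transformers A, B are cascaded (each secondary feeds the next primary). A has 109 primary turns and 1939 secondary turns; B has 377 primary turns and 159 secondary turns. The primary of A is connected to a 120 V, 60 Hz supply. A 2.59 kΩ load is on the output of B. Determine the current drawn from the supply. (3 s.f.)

Secondary of A: V = 120.00 × 1939/109 = 2134.7 V.
Secondary of B: V = 2134.7 × 159/377 = 900.30 V.
I_load = 900.30/2590 = 0.34761 A, so P_out = 900.30 × 0.34761 = 312.95 W.
All ideal ⇒ P_in = P_out, so I_supply = 312.95/120 = 2.61 A.

I_supply ≈ 2.61 A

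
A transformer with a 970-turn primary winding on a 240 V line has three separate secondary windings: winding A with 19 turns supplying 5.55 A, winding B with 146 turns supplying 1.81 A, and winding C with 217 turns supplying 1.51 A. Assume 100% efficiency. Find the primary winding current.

V_A = 240 × 19/970 = 4.7010 V; V_B = 240 × 146/970 = 36.124 V; V_C = 240 × 217/970 = 53.691 V.
P_out = V_A I_A + V_B I_B + V_C I_C = 4.7010×5.55 + 36.124×1.81 + 53.691×1.51 = 26.091 + 65.384 + 81.073 = 172.55 W.
Ideal ⇒ P_in = P_out, so I_p = P_out/V_p = 172.55/240 = 0.719 A.

I_p ≈ 0.719 A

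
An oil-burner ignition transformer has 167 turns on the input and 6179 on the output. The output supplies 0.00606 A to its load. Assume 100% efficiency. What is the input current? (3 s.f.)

For an ideal transformer I_in/I_out = N_out/N_in, so I_in = 0.00606 × 6179/167 = 0.224 A.

I_in ≈ 0.224 A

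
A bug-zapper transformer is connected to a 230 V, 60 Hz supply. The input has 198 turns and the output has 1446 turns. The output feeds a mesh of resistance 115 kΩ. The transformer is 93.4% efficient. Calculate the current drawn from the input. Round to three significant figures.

I_in ≈ 0.114 A

V_out = 230 × 1446/198 = 1679.7 V.
I_out = V_out/R = 1679.7/115000 = 0.014606 A.
P_out = V_out I_out = 1679.7 × 0.014606 = 24.534 W.
P_in = P_out/η = 24.534/0.934 = 26.267 W.
I_in = P_in/V_in = 26.267/230 = 0.114 A.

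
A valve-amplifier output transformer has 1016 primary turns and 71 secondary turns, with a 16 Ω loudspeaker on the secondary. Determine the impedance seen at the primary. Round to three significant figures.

Z_p ≈ 3280 Ω

Z_p = (N_p/N_s)² × Z_s = (1016/71)² × 16 = 3280 Ω.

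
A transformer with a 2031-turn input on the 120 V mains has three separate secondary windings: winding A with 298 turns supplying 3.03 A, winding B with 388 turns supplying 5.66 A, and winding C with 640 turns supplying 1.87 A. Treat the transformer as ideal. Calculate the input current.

V_A = 120 × 298/2031 = 17.607 V; V_B = 120 × 388/2031 = 22.925 V; V_C = 120 × 640/2031 = 37.814 V.
P_out = V_A I_A + V_B I_B + V_C I_C = 17.607×3.03 + 22.925×5.66 + 37.814×1.87 = 53.349 + 129.75 + 70.712 = 253.82 W.
Ideal ⇒ P_in = P_out, so I_in = P_out/V_in = 253.82/120 = 2.12 A.

I_in ≈ 2.12 A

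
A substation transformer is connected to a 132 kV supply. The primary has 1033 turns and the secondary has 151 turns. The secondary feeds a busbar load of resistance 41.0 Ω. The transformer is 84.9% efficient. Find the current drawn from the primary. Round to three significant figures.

I_p ≈ 81.0 A

V_s = 132000 × 151/1033 = 19295 V.
I_s = V_s/R = 19295/41.0 = 470.62 A.
P_out = V_s I_s = 19295 × 470.62 = 9.0807×10^6 W.
P_in = P_out/η = 9.0807×10^6/0.849 = 1.0696×10^7 W.
I_p = P_in/V_p = 1.0696×10^7/132000 = 81.0 A.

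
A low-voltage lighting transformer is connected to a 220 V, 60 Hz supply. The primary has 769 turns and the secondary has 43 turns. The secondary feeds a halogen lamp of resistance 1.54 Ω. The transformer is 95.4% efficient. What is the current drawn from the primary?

I_p ≈ 0.468 A

V_s = 220 × 43/769 = 12.302 V.
I_s = V_s/R = 12.302/1.54 = 7.9881 A.
P_out = V_s I_s = 12.302 × 7.9881 = 98.267 W.
P_in = P_out/η = 98.267/0.954 = 103.01 W.
I_p = P_in/V_p = 103.01/220 = 0.468 A.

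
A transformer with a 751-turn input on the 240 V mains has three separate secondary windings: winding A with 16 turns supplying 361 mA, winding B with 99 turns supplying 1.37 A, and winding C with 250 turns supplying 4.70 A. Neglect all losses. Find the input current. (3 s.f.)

V_A = 240 × 16/751 = 5.1132 V; V_B = 240 × 99/751 = 31.638 V; V_C = 240 × 250/751 = 79.893 V.
P_out = V_A I_A + V_B I_B + V_C I_C = 5.1132×0.361 + 31.638×1.37 + 79.893×4.70 = 1.8459 + 43.344 + 375.50 = 420.69 W.
Ideal ⇒ P_in = P_out, so I_in = P_out/V_in = 420.69/240 = 1.75 A.

I_in ≈ 1.75 A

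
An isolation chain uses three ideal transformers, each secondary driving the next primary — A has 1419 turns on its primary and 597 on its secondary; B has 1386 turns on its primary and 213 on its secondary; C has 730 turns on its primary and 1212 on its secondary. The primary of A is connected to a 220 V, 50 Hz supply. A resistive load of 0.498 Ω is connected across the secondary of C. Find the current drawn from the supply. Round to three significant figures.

I_supply ≈ 5.09 A

Secondary of A: V = 220.00 × 597/1419 = 92.558 V.
Secondary of B: V = 92.558 × 213/1386 = 14.224 V.
Secondary of C: V = 14.224 × 1212/730 = 23.616 V.
I_load = 23.616/0.498 = 47.422 A, so P_out = 23.616 × 47.422 = 1119.9 W.
All ideal ⇒ P_in = P_out, so I_supply = 1119.9/220 = 5.09 A.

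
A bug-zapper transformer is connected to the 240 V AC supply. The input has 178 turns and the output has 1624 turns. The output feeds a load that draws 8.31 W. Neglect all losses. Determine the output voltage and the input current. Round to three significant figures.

V_out ≈ 2190 V, I_in ≈ 0.0346 A

V_out = V_in × N_out/N_in = 240 × 1624/178 = 2189.7 V.
I_out = P/V_out = 8.31/2189.7 = 0.0037951 A.
I_in = I_out × N_out/N_in = 0.0037951 × 1624/178 = 0.0346 A.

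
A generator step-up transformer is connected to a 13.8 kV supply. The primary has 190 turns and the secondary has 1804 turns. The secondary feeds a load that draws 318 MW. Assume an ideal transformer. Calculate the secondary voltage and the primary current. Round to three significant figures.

V_s ≈ 131000 V, I_p ≈ 23000 A

V_s = V_p × N_s/N_p = 13800 × 1804/190 = 131030 V.
I_s = P/V_s = 3.18×10^8/131030 = 2427.0 A.
I_p = I_s × N_s/N_p = 2427.0 × 1804/190 = 23000 A.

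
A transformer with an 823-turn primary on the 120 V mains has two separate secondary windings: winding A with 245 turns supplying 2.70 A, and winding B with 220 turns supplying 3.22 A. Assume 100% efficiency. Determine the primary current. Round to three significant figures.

I_p ≈ 1.66 A

V_A = 120 × 245/823 = 35.723 V; V_B = 120 × 220/823 = 32.078 V.
P_out = V_A I_A + V_B I_B = 35.723×2.70 + 32.078×3.22 = 96.452 + 103.29 = 199.74 W.
Ideal ⇒ P_in = P_out, so I_p = P_out/V_p = 199.74/120 = 1.66 A.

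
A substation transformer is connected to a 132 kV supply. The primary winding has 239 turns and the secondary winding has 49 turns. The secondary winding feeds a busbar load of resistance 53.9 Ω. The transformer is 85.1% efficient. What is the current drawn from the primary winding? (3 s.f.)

I_p ≈ 121 A

V_s = 132000 × 49/239 = 27063 V.
I_s = V_s/R = 27063/53.9 = 502.09 A.
P_out = V_s I_s = 27063 × 502.09 = 1.3588×10^7 W.
P_in = P_out/η = 1.3588×10^7/0.851 = 1.5967×10^7 W.
I_p = P_in/V_p = 1.5967×10^7/132000 = 121 A.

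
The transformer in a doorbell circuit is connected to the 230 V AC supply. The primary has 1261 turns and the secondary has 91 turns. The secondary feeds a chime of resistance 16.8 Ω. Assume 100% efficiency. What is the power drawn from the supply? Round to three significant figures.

V_s = V_p × N_s/N_p = 230 × 91/1261 = 16.598 V.
I_s = V_s/R = 16.598/16.8 = 0.98797 A.
I_p = I_s × N_s/N_p = 0.98797 × 91/1261 = 0.071297 A.
P = V_p I_p = 230 × 0.071297 = 16.4 W.

P ≈ 16.4 W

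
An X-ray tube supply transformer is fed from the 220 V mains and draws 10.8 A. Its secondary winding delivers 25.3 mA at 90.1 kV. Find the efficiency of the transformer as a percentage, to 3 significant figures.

P_in = 220 × 10.8 = 2376.00 W.
P_out = 90100 × 0.0253 = 2279.53 W.
η = P_out/P_in = 2279.53/2376.00 = 0.959.

η ≈ 95.9%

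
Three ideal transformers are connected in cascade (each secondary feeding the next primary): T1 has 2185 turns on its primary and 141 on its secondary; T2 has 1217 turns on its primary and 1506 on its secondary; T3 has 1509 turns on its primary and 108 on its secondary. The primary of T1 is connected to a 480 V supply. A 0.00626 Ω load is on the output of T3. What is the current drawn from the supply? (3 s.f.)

Secondary of T1: V = 480.00 × 141/2185 = 30.975 V.
Secondary of T2: V = 30.975 × 1506/1217 = 38.330 V.
Secondary of T3: V = 38.330 × 108/1509 = 2.7433 V.
I_load = 2.7433/0.00626 = 438.23 A, so P_out = 2.7433 × 438.23 = 1202.2 W.
All ideal ⇒ P_in = P_out, so I_supply = 1202.2/480 = 2.50 A.

I_supply ≈ 2.50 A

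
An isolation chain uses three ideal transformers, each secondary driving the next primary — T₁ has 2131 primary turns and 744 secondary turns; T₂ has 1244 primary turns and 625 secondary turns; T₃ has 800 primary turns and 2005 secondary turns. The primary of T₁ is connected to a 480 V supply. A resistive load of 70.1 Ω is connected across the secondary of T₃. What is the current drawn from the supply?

Secondary of T₁: V = 480.00 × 744/2131 = 167.58 V.
Secondary of T₂: V = 167.58 × 625/1244 = 84.196 V.
Secondary of T₃: V = 84.196 × 2005/800 = 211.02 V.
I_load = 211.02/70.1 = 3.0102 A, so P_out = 211.02 × 3.0102 = 635.20 W.
All ideal ⇒ P_in = P_out, so I_supply = 635.20/480 = 1.32 A.

I_supply ≈ 1.32 A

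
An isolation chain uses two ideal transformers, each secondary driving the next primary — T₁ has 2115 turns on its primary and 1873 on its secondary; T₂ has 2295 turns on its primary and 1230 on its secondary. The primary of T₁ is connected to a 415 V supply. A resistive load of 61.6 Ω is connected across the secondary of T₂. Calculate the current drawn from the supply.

I_supply ≈ 1.52 A

Secondary of T₁: V = 415.00 × 1873/2115 = 367.52 V.
Secondary of T₂: V = 367.52 × 1230/2295 = 196.97 V.
I_load = 196.97/61.6 = 3.1975 A, so P_out = 196.97 × 3.1975 = 629.82 W.
All ideal ⇒ P_in = P_out, so I_supply = 629.82/415 = 1.52 A.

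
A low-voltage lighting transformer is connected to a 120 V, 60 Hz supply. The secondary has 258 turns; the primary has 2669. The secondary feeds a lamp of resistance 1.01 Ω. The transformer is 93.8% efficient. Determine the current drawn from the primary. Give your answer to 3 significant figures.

V_s = 120 × 258/2669 = 11.600 V.
I_s = V_s/R = 11.600/1.01 = 11.485 A.
P_out = V_s I_s = 11.600 × 11.485 = 133.22 W.
P_in = P_out/η = 133.22/0.938 = 142.03 W.
I_p = P_in/V_p = 142.03/120 = 1.18 A.

I_p ≈ 1.18 A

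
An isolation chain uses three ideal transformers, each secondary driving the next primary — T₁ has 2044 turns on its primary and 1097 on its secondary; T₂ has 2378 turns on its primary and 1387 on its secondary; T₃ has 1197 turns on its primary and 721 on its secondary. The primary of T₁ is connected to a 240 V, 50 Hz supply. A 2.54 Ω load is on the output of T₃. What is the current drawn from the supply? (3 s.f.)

After T₁: V = 240.00 × 1097/2044 = 128.81 V.
After T₂: V = 128.81 × 1387/2378 = 75.128 V.
After T₃: V = 75.128 × 721/1197 = 45.253 V.
I_load = 45.253/2.54 = 17.816 A, so P_out = 45.253 × 17.816 = 806.22 W.
All ideal ⇒ P_in = P_out, so I_supply = 806.22/240 = 3.36 A.

I_supply ≈ 3.36 A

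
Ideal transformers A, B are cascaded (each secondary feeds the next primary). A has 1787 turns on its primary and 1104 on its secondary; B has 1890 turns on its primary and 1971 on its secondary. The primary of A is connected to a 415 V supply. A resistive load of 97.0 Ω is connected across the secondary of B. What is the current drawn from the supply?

After A: V = 415.00 × 1104/1787 = 256.39 V.
After B: V = 256.39 × 1971/1890 = 267.37 V.
I_load = 267.37/97.0 = 2.7564 A, so P_out = 267.37 × 2.7564 = 736.99 W.
All ideal ⇒ P_in = P_out, so I_supply = 736.99/415 = 1.78 A.

I_supply ≈ 1.78 A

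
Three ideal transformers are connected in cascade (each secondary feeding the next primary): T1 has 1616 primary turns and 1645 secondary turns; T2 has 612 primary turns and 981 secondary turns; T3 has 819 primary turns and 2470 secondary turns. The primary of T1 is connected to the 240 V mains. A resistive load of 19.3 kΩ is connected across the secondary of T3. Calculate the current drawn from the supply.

I_supply ≈ 0.301 A

After T1: V = 240.00 × 1645/1616 = 244.31 V.
After T2: V = 244.31 × 981/612 = 391.61 V.
After T3: V = 391.61 × 2470/819 = 1181.0 V.
I_load = 1181.0/19300 = 0.061194 A, so P_out = 1181.0 × 0.061194 = 72.273 W.
All ideal ⇒ P_in = P_out, so I_supply = 72.273/240 = 0.301 A.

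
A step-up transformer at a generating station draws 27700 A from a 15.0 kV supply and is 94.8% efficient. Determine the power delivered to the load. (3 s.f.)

P_out ≈ 3.94×10^8 W

P_in = V_p I_p = 15000 × 27700 = 4.1550×10^8 W.
P_out = η P_in = 0.948 × 4.1550×10^8 = 3.94×10^8 W.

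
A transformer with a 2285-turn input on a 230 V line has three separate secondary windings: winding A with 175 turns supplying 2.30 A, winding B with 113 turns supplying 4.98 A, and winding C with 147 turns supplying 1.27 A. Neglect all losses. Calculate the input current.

V_A = 230 × 175/2285 = 17.615 V; V_B = 230 × 113/2285 = 11.374 V; V_C = 230 × 147/2285 = 14.796 V.
P_out = V_A I_A + V_B I_B + V_C I_C = 17.615×2.30 + 11.374×4.98 + 14.796×1.27 = 40.514 + 56.643 + 18.792 = 115.95 W.
Ideal ⇒ P_in = P_out, so I_in = P_out/V_in = 115.95/230 = 0.504 A.

I_in ≈ 0.504 A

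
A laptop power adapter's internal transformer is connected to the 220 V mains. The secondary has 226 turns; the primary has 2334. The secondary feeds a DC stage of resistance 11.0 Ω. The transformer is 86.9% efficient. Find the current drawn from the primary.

V_s = 220 × 226/2334 = 21.302 V.
I_s = V_s/R = 21.302/11.0 = 1.9366 A.
P_out = V_s I_s = 21.302 × 1.9366 = 41.254 W.
P_in = P_out/η = 41.254/0.869 = 47.473 W.
I_p = P_in/V_p = 47.473/220 = 0.216 A.

I_p ≈ 0.216 A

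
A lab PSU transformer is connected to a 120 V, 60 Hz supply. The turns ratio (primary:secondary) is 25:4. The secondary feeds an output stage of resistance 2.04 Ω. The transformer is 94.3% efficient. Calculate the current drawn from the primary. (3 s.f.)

V_s = 120 × 4/25 = 19.200 V.
I_s = V_s/R = 19.200/2.04 = 9.4118 A.
P_out = V_s I_s = 19.200 × 9.4118 = 180.71 W.
P_in = P_out/η = 180.71/0.943 = 191.63 W.
I_p = P_in/V_p = 191.63/120 = 1.60 A.

I_p ≈ 1.60 A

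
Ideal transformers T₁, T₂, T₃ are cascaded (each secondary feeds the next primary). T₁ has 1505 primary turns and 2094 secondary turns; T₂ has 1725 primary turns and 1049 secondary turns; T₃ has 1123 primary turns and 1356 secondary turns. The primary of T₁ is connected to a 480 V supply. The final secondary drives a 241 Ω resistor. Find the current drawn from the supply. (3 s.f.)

I_supply ≈ 2.08 A

Secondary of T₁: V = 480.00 × 2094/1505 = 667.85 V.
Secondary of T₂: V = 667.85 × 1049/1725 = 406.13 V.
Secondary of T₃: V = 406.13 × 1356/1123 = 490.40 V.
I_load = 490.40/241 = 2.0348 A, so P_out = 490.40 × 2.0348 = 997.88 W.
All ideal ⇒ P_in = P_out, so I_supply = 997.88/480 = 2.08 A.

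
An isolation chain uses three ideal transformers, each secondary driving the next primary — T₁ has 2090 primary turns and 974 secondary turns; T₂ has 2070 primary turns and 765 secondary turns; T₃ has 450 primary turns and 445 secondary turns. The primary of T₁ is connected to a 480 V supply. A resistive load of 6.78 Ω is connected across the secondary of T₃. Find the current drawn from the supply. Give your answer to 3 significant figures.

I_supply ≈ 2.05 A

Secondary of T₁: V = 480.00 × 974/2090 = 223.69 V.
Secondary of T₂: V = 223.69 × 765/2070 = 82.669 V.
Secondary of T₃: V = 82.669 × 445/450 = 81.751 V.
I_load = 81.751/6.78 = 12.058 A, so P_out = 81.751 × 12.058 = 985.72 W.
All ideal ⇒ P_in = P_out, so I_supply = 985.72/480 = 2.05 A.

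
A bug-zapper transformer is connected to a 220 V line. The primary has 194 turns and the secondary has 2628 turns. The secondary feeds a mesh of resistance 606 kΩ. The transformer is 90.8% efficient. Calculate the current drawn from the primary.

I_p ≈ 0.0734 A

V_s = 220 × 2628/194 = 2980.2 V.
I_s = V_s/R = 2980.2/606000 = 0.0049178 A.
P_out = V_s I_s = 2980.2 × 0.0049178 = 14.656 W.
P_in = P_out/η = 14.656/0.908 = 16.141 W.
I_p = P_in/V_p = 16.141/220 = 0.0734 A.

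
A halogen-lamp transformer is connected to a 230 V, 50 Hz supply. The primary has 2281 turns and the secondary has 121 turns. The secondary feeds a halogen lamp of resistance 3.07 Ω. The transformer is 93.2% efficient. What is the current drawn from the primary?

I_p ≈ 0.226 A

V_s = 230 × 121/2281 = 12.201 V.
I_s = V_s/R = 12.201/3.07 = 3.9742 A.
P_out = V_s I_s = 12.201 × 3.9742 = 48.488 W.
P_in = P_out/η = 48.488/0.932 = 52.026 W.
I_p = P_in/V_p = 52.026/230 = 0.226 A.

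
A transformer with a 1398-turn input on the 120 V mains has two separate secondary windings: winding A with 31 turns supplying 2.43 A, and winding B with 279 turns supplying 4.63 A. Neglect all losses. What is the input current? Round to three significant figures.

V_A = 120 × 31/1398 = 2.6609 V; V_B = 120 × 279/1398 = 23.948 V.
P_out = V_A I_A + V_B I_B = 2.6609×2.43 + 23.948×4.63 = 6.4661 + 110.88 = 117.35 W.
Ideal ⇒ P_in = P_out, so I_in = P_out/V_in = 117.35/120 = 0.978 A.

I_in ≈ 0.978 A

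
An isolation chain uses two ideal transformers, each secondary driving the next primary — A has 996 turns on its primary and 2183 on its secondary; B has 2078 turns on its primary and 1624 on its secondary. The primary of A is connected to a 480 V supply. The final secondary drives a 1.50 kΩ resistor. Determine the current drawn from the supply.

I_supply ≈ 0.939 A

After A: V = 480.00 × 2183/996 = 1052.0 V.
After B: V = 1052.0 × 1624/2078 = 822.20 V.
I_load = 822.20/1500 = 0.54813 A, so P_out = 822.20 × 0.54813 = 450.67 W.
All ideal ⇒ P_in = P_out, so I_supply = 450.67/480 = 0.939 A.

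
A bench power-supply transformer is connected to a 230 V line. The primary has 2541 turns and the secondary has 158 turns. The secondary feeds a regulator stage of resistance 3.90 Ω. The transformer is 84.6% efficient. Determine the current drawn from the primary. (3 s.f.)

I_p ≈ 0.270 A

V_s = 230 × 158/2541 = 14.301 V.
I_s = V_s/R = 14.301/3.90 = 3.6670 A.
P_out = V_s I_s = 14.301 × 3.6670 = 52.444 W.
P_in = P_out/η = 52.444/0.846 = 61.991 W.
I_p = P_in/V_p = 61.991/230 = 0.270 A.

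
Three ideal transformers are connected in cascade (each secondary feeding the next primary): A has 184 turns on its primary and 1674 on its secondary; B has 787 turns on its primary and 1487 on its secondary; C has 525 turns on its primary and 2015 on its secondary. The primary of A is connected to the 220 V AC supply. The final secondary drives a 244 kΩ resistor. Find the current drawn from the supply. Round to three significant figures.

I_supply ≈ 3.92 A

Secondary of A: V = 220.00 × 1674/184 = 2001.5 V.
Secondary of B: V = 2001.5 × 1487/787 = 3781.8 V.
Secondary of C: V = 3781.8 × 2015/525 = 14515 V.
I_load = 14515/244000 = 0.059487 A, so P_out = 14515 × 0.059487 = 863.45 W.
All ideal ⇒ P_in = P_out, so I_supply = 863.45/220 = 3.92 A.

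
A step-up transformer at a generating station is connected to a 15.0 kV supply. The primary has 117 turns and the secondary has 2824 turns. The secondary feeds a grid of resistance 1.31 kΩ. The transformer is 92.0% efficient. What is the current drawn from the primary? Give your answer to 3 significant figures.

V_s = 15000 × 2824/117 = 362050 V.
I_s = V_s/R = 362050/1310 = 276.38 A.
P_out = V_s I_s = 362050 × 276.38 = 1.0006×10^8 W.
P_in = P_out/η = 1.0006×10^8/0.920 = 1.0876×10^8 W.
I_p = P_in/V_p = 1.0876×10^8/15000 = 7250 A.

I_p ≈ 7250 A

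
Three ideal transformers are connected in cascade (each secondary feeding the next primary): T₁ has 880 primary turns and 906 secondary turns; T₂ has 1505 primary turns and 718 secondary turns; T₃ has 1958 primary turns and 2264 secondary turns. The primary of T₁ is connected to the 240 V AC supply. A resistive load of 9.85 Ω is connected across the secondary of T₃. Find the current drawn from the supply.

I_supply ≈ 7.86 A

Secondary of T₁: V = 240.00 × 906/880 = 247.09 V.
Secondary of T₂: V = 247.09 × 718/1505 = 117.88 V.
Secondary of T₃: V = 117.88 × 2264/1958 = 136.30 V.
I_load = 136.30/9.85 = 13.838 A, so P_out = 136.30 × 13.838 = 1886.2 W.
All ideal ⇒ P_in = P_out, so I_supply = 1886.2/240 = 7.86 A.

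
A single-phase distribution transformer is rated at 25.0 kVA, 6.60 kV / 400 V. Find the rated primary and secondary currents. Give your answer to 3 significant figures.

I_p = S/V_p = 25000/6600 = 3.79 A.
I_s = S/V_s = 25000/400 = 62.5 A.

I_p ≈ 3.79 A, I_s ≈ 62.5 A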